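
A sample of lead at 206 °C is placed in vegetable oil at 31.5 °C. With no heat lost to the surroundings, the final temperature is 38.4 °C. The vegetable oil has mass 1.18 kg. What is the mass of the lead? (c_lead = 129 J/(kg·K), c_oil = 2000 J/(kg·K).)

Heat lost by the lead = heat gained by the oil:
m·129·(206 − 38.4) = 1.18·2000·(38.4 − 31.5)
21620 m = 16284  ⇒  m ≈ 0.7532 kg

m ≈ 0.753 kg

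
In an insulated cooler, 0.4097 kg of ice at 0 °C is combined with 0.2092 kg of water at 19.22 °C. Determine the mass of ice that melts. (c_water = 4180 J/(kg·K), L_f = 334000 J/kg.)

m_melted ≈ 0.0503 kg

Water can give up m c ΔT = 0.2092·4180·19.22 = 16807 J before reaching 0 °C.
Fully melting the ice requires m_ice L_f = 0.4097·334000 = 136840 J.
That's not enough to melt it all — equilibrium is at 0 °C with ice remaining.
Mass melted = 16807/334000 ≈ 0.05032 kg.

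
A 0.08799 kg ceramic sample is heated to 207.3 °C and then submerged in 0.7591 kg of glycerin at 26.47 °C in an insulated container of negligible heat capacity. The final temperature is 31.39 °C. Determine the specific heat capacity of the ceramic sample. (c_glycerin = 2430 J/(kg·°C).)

c ≈ 586 J/(kg·°C)

m_s c (T_s − T_f) = m_glycerin c_glycerin (T_f − T_0):
0.08799·c·(207.3 − 31.39) = 0.7591·2430·(31.39 − 26.47)
15.48 c = 9075.5  ⇒  c ≈ 586.3 J/(kg·°C)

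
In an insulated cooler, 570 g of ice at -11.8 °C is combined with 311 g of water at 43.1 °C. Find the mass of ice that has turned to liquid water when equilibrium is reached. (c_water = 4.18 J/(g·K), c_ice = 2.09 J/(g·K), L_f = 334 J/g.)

m_melted ≈ 126 g

Heat available from the water dropping to 0 °C: 311×4.18×43.1 = 56029 J.
Of that, 570×2.09×11.8 = 14057 J goes to bring the ice to 0 °C, leaving 41972 J.
To melt every bit of ice: 570×334 = 190380 J.
That's not enough to melt it all — equilibrium is at 0 °C with ice remaining.
m_melt = 41972 / L_f = 125.7 g.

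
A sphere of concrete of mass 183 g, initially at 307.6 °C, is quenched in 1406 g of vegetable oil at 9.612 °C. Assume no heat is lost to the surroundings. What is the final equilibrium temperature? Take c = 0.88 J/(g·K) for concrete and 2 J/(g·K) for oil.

T_f ≈ 25.8 °C

Energy conservation, ΣQ = 0:
183×0.88×(T − 307.6) + 1406×2×(T − 9.612) = 0
161.04(T − 307.6) + 2812(T − 9.612) = 0
(161.04 + 2812) T = 161.04×307.6 + 2812×9.612
T = 76565 / 2973 = 25.8 °C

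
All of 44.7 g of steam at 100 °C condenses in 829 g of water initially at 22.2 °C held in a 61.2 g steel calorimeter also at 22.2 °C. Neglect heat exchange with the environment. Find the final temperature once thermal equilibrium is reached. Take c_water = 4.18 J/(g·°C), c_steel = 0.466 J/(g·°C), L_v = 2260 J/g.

T_f ≈ 53.6 °C

Setting the total heat transfer to zero:
steam→water at 100 °C releases m L_v = 44.7×2260 = 101022; condensed water 100 °C→T: 186.85(T − 100); water warms: 829×4.18×(T − 22.2) = 3465.2(T − 22.2); cup: 28.52(T − 22.2)
3680.6 T = 101022 + 18685 + 77561 = 197268
T ≈ 53.60 °C, under the boiling point, so the assumption holds.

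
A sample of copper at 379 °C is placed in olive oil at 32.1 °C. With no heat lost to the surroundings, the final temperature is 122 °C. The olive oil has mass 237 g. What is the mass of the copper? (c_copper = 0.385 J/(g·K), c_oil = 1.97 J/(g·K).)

Setting the total heat transfer to zero:
m×0.385×(122 − 379) + 237×1.97×(122 − 32.1) = 0
-98.95 m = -41973
m = -41973/-98.95 ≈ 424.2 g

m ≈ 424 g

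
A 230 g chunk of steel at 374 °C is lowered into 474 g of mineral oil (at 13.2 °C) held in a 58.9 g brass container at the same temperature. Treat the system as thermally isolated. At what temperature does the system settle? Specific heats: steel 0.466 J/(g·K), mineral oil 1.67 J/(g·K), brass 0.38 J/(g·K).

Energy conservation, ΣQ = 0:
230×0.466×(T − 374) + 474×1.67×(T − 13.2) + 58.9×0.38×(T − 13.2) = 0
107.18(T − 374) + 791.58(T − 13.2) + 22.38(T − 13.2) = 0
921.14 T = 50830
T ≈ 55.18 °C

T_f ≈ 55.2 °C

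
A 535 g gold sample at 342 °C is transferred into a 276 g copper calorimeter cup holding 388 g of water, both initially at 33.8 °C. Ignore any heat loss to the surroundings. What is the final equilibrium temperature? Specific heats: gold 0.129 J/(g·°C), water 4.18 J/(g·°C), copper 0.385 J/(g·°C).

T_f ≈ 45.6 °C

Heat gained plus heat lost sum to zero:
535·0.129·(T − 342) + 388·4.18·(T − 33.8) + 276·0.385·(T − 33.8) = 0
(69.02 + 1621.8 + 106.26) T = 69.02·342 + 1621.8·33.8 + 106.26·33.8
T = 82013/1797.1 ≈ 45.64 °C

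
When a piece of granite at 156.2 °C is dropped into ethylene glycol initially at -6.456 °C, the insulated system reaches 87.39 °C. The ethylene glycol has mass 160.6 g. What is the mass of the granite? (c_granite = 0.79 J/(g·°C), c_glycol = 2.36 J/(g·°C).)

m ≈ 654 g

|Q_granite| = |Q_glycol|:
m×0.79×(156.2 − 87.39) = 160.6×2.36×(87.39 − (-6.456))
54.36 m = 35569  ⇒  m ≈ 654.3 g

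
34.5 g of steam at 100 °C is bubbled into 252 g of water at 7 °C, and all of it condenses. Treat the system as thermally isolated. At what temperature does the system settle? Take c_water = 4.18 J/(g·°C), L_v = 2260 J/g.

Conservation of energy gives ΣQ = 0:
latent heat released on condensation: 34.5·2260 = 77970
  condensate cools 100→T: 34.5·4.18·(T − 100) = 144.21(T − 100)
  original water: 1053.4(T − 7)
1197.6 T = 77970 + 14421 + 7373.5 = 99765
T ≈ 83.31 °C, under the boiling point, so the assumption holds.

T_f ≈ 83.3 °C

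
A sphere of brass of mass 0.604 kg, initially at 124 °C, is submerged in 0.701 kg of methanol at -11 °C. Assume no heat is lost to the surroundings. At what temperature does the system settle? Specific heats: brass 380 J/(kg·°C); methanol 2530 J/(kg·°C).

Energy conservation, ΣQ = 0:
0.604×380×(T − 124) + 0.701×2530×(T − (-11)) = 0
229.52(T − 124) + 1773.5(T − (-11)) = 0
(229.52 + 1773.5) T = 229.52×124 + 1773.5×(-11)
T ≈ 4.47 °C

T_f ≈ 4.5 °C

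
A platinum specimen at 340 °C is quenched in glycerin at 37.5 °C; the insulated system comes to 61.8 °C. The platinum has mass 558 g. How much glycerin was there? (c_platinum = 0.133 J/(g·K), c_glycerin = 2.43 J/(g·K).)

Net heat exchanged in the isolated system is zero:
558×0.133×(61.8 − 340) + m×2.43×(61.8 − 37.5) = 0
59.05 m = 20646
m = 20646/59.05 ≈ 349.6 g

m ≈ 350 g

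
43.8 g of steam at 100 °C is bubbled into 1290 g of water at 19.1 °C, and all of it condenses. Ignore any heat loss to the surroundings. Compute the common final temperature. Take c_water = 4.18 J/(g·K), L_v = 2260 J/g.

Energy conservation, ΣQ = 0:
steam→water at 100 °C releases m L_v = 43.8·2260 = 98988
  condensate cools 100→T: 43.8·4.18·(T − 100) = 183.08(T − 100)
  original water: 5392.2(T − 19.1)
5575.3 T = 98988 + 18308 + 102991 = 220287
T ≈ 39.51 °C (< 100 °C, so full condensation is consistent).

T_f ≈ 39.5 °C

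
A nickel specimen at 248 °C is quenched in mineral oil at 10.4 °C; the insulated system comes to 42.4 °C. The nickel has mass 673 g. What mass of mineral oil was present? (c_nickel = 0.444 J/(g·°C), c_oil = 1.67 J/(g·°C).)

m ≈ 1150 g

|Q_nickel| = |Q_oil|:
673×0.444×(248 − 42.4) = m×1.67×(42.4 − 10.4)
53.44 m = 61436  ⇒  m ≈ 1150 g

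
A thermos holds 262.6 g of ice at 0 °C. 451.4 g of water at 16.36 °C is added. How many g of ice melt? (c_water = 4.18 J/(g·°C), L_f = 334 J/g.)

Cooling the water to 0 °C releases 451.4·4.18·16.36 = 30869 J.
Melting all 262.6 g of ice would need 262.6·334 = 87708 J.
That's not enough to melt it all — equilibrium is at 0 °C with ice remaining.
Mass melted = 30869/334 ≈ 92.42 g.

m_melted ≈ 92.4 g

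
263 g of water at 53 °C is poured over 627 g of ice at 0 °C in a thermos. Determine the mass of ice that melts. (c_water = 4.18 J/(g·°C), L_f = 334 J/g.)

Heat available from the water dropping to 0 °C: 263×4.18×53 = 58265 J.
To melt every bit of ice: 627×334 = 209418 J.
Since 58265 < 209418 J, not all the ice melts; equilibrium is at 0 °C.
m_melted×334 = 58265  ⇒  m_melted ≈ 174.4 g.

m_melted ≈ 174 g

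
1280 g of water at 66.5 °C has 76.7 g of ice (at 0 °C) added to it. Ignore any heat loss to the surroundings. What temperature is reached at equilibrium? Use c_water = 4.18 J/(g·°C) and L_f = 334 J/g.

T_f ≈ 58.2 °C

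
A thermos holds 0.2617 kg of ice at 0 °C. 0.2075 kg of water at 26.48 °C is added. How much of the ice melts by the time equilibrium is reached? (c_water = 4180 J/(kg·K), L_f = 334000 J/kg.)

m_melted ≈ 0.0688 kg

Heat available from the water dropping to 0 °C: 0.2075×4180×26.48 = 22967 J.
Fully melting the ice requires m_ice L_f = 0.2617×334000 = 87408 J.
That's not enough to melt it all — equilibrium is at 0 °C with ice remaining.
Mass melted = 22967/334000 ≈ 0.06876 kg.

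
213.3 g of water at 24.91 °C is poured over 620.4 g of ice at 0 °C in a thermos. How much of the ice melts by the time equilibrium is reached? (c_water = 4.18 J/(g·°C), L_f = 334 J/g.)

m_melted ≈ 66.5 g

Cooling the water to 0 °C releases 213.3×4.18×24.91 = 22210 J.
To melt every bit of ice: 620.4×334 = 207214 J.
Since 22210 < 207214 J, not all the ice melts; equilibrium is at 0 °C.
m_melted×334 = 22210  ⇒  m_melted ≈ 66.5 g.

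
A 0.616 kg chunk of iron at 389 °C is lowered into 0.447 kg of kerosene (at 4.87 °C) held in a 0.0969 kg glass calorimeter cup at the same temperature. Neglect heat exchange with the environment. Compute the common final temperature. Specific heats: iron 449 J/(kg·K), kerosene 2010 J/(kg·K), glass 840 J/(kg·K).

T_f ≈ 89.4 °C

Heat gained plus heat lost sum to zero:
0.616×449×(T − 389) + 0.447×2010×(T − 4.87) + 0.0969×840×(T − 4.87) = 0
276.58(T − 389) + 898.47(T − 4.87) + 81.4(T − 4.87) = 0
1256.5 T = 112363
T ≈ 89.43 °C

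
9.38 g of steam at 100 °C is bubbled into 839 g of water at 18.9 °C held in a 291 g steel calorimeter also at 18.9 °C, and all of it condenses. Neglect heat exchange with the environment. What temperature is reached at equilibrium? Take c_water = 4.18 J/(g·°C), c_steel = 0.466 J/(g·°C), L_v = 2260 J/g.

Taking heat into each body as positive, Σ m c ΔT = 0:
condense steam: −9.38·2260 = −21199; condensed water 100 °C→T: 39.21(T − 100); water warms: 839·4.18·(T − 18.9) = 3507(T − 18.9); steel cup: 291·0.466·(T − 18.9) = 135.61(T − 18.9)
3681.8 T = 21199 + 3920.8 + 68846 = 93965
T ≈ 25.52 °C — below 100 °C, confirming all the steam condensed.

T_f ≈ 25.5 °C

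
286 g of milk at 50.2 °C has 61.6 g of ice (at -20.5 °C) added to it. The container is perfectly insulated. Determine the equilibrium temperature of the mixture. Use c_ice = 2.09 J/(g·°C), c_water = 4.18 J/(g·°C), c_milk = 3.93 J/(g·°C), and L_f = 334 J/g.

T_f ≈ 24.0 °C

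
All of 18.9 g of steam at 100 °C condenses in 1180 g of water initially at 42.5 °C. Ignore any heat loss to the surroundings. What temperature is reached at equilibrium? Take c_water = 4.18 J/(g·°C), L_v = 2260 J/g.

T_f ≈ 51.9 °C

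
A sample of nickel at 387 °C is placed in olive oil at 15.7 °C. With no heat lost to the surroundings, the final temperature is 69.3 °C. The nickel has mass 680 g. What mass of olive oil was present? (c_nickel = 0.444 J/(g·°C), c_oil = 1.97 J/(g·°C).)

Heat lost by the nickel = heat gained by the oil:
680·0.444·(387 − 69.3) = m·1.97·(69.3 − 15.7)
105.59 m = 95920  ⇒  m ≈ 908.4 g

m ≈ 908 g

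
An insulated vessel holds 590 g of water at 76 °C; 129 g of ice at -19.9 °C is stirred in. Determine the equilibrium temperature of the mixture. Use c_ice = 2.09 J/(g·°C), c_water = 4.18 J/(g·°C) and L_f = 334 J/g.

Heat gained plus heat lost sum to zero:
ice -19.9→0 °C: 129·2.09·19.9 = 5365.2; fusion: m_ice L_f = 129·334 = 43086; meltwater 0→T: 129·4.18·T = 539.22 T; water cools: 590·4.18·(T − 76) = 2466.2(T − 76)
3005.4 T = 187431 − 48451 = 138980
T ≈ 46.24 °C. Since T > 0 °C, the all-ice-melts assumption holds.

T_f ≈ 46.2 °C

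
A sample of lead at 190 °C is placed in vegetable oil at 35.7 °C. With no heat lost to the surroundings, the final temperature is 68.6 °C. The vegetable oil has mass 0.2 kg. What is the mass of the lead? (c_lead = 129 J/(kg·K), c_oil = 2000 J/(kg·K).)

Energy conservation, ΣQ = 0:
m×129×(68.6 − 190) + 0.2×2000×(68.6 − 35.7) = 0
-15661 m = -13160
m = -13160/-15661 ≈ 0.8403 kg

m ≈ 0.84 kg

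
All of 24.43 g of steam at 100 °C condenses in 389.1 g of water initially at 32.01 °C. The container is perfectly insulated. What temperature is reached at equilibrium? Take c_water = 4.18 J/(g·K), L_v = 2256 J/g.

T_f ≈ 67.9 °C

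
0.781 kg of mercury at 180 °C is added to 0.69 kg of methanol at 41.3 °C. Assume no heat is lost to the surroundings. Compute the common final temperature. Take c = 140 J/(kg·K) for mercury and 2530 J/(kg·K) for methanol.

T_f ≈ 49.5 °C

Conservation of energy gives ΣQ = 0:
0.781×140×(T − 180) + 0.69×2530×(T − 41.3) = 0
109.34(T − 180) + 1745.7(T − 41.3) = 0
(109.34 + 1745.7) T = 109.34×180 + 1745.7×41.3
T = 91779 / 1855 = 49.5 °C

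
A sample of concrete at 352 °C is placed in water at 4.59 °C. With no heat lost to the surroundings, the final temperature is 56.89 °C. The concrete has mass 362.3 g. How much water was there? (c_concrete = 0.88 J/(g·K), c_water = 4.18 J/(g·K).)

m ≈ 430 g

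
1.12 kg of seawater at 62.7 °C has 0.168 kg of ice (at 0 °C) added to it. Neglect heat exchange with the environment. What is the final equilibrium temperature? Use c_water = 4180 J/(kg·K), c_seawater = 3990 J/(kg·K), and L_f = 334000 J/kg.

T_f ≈ 43.3 °C

Conservation of energy gives ΣQ = 0:
melt ice: 0.168×334000 = 56112; meltwater 0→T: 0.168×4180×T = 702.24 T; seawater cools: 1.12×3990×(T − 62.7) = 4468.8(T − 62.7)
5171 T = 280194 − 56112 = 224082
T ≈ 43.33 °C (positive, so assuming full melt was valid).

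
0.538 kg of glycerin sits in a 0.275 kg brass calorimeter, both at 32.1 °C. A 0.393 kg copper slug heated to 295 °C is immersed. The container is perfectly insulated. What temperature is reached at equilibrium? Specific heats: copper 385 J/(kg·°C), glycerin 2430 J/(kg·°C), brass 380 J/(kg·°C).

Let T be the final temperature. ΣQ_i = 0:
0.393*385*(T − 295) + 0.538*2430*(T − 32.1) + 0.275*380*(T − 32.1) = 0
151.31(T − 295) + 1307.3(T − 32.1) + 104.5(T − 32.1) = 0
1563.1 T = 89955
T = 89955/1563.1 ≈ 57.55 °C

T_f ≈ 57.5 °C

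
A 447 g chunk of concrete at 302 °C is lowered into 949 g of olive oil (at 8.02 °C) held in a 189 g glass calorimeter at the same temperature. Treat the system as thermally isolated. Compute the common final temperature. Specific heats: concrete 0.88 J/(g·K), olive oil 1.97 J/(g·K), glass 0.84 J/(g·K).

Net heat exchanged in the isolated system is zero:
447×0.88×(T − 302) + 949×1.97×(T − 8.02) + 189×0.84×(T − 8.02) = 0
393.36(T − 302) + 1869.5(T − 8.02) + 158.76(T − 8.02) = 0
(393.36 + 1869.5 + 158.76) T = 393.36×302 + 1869.5×8.02 + 158.76×8.02
T = 135062/2421.7 ≈ 55.77 °C

T_f ≈ 55.8 °C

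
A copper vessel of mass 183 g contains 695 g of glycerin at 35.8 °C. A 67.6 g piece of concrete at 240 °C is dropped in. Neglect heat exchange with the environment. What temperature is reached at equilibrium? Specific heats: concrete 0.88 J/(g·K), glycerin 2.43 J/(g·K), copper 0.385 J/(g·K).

T_f ≈ 42.5 °C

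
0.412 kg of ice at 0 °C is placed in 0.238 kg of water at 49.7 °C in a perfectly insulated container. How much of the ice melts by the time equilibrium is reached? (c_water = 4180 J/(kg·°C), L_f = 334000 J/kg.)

m_melted ≈ 0.148 kg

Cooling the water to 0 °C releases 0.238·4180·49.7 = 49444 J.
Fully melting the ice requires m_ice L_f = 0.412·334000 = 137608 J.
Since 49444 < 137608 J, not all the ice melts; equilibrium is at 0 °C.
m_melted·334000 = 49444  ⇒  m_melted ≈ 0.148 kg.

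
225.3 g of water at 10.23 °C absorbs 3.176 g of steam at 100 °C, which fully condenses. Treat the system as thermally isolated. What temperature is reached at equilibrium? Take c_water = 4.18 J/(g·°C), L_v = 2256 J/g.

Sum of m c ΔT and latent-heat terms is zero:
latent heat released on condensation: 3.176·2256 = 7165.1
  condensed water 100 °C→T: 13.28(T − 100)
  original water: 941.75(T − 10.23)
955.03 T = 7165.1 + 1327.6 + 9634.1 = 18127
T ≈ 18.98 °C — below 100 °C, confirming all the steam condensed.

T_f ≈ 19.0 °C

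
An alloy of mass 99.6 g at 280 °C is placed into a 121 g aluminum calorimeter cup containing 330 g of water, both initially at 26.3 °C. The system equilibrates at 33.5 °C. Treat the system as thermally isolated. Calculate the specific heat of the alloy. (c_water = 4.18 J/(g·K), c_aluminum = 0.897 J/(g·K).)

c ≈ 0.436 J/(g·K)

Taking heat into each body as positive, Σ m c ΔT = 0:
99.6×c×(33.5 − 280) + 330×4.18×(33.5 − 26.3) + 121×0.897×(33.5 − 26.3) = 0
-24551 c = -10713
c = -10713/-24551 ≈ 0.4364 J/(g·K)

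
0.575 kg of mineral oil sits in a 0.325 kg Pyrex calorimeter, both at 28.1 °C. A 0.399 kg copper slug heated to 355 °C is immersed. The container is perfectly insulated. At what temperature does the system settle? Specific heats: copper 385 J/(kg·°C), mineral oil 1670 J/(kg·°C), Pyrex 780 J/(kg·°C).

Taking heat into each body as positive, Σ m c ΔT = 0:
0.399*385*(T − 355) + 0.575*1670*(T − 28.1) + 0.325*780*(T − 28.1) = 0
153.62(T − 355) + 960.25(T − 28.1) + 253.5(T − 28.1) = 0
(153.62 + 960.25 + 253.5) T = 153.62*355 + 960.25*28.1 + 253.5*28.1
T = 88640 / 1367.4 = 64.8 °C

T_f ≈ 64.8 °C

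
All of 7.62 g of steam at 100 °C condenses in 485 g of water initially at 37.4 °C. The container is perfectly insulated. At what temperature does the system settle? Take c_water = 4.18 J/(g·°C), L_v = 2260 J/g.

Energy balance with sensible and latent terms:
steam→water at 100 °C releases m L_v = 7.62×2260 = 17221; condensate cools 100→T: 7.62×4.18×(T − 100) = 31.85(T − 100); original water: 2027.3(T − 37.4)
2059.2 T = 17221 + 3185.2 + 75821 = 96227
T ≈ 46.73 °C (< 100 °C, so full condensation is consistent).

T_f ≈ 46.7 °C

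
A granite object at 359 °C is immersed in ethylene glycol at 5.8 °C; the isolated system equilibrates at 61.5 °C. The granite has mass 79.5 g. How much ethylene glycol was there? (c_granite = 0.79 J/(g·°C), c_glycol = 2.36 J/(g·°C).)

m ≈ 142 g

Conservation of energy gives ΣQ = 0:
79.5·0.79·(61.5 − 359) + m·2.36·(61.5 − 5.8) = 0
131.45 m = 18684
m = 18684/131.45 ≈ 142.1 g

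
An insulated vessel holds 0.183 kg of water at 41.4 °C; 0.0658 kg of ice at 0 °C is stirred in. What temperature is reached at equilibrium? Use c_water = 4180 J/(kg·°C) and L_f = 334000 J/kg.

T_f ≈ 9.3 °C

Conservation of energy gives ΣQ = 0:
latent heat to melt: 0.0658·334000 = 21977; meltwater 0→T: 0.0658·4180·T = 275.04 T; water cools: 0.183·4180·(T − 41.4) = 764.94(T − 41.4)
1040 T = 31669 − 21977 = 9691.3
T ≈ 9.32 °C — above 0 °C, consistent with complete melting.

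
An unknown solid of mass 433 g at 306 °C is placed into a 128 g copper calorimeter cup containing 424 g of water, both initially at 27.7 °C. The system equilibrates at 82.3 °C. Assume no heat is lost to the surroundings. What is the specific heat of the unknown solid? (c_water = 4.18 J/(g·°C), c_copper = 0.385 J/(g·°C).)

Setting the total heat transfer to zero:
433×c×(82.3 − 306) + 424×4.18×(82.3 − 27.7) + 128×0.385×(82.3 − 27.7) = 0
-96862 c = -99459
c = -99459/-96862 ≈ 1.027 J/(g·°C)

c ≈ 1.03 J/(g·°C)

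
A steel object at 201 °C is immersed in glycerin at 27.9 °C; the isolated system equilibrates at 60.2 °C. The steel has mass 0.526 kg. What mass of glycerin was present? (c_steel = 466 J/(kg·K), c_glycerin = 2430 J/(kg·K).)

Heat gained plus heat lost sum to zero:
0.526·466·(60.2 − 201) + m·2430·(60.2 − 27.9) = 0
78489 m = 34512
m = 34512/78489 ≈ 0.4397 kg

m ≈ 0.44 kg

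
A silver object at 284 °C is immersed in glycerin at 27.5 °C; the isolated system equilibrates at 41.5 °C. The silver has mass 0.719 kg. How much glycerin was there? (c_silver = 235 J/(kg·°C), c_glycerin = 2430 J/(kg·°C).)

m ≈ 1.2 kg

|Q_silver| = |Q_glycerin|:
0.719×235×(284 − 41.5) = m×2430×(41.5 − 27.5)
34020 m = 40974  ⇒  m ≈ 1.204 kg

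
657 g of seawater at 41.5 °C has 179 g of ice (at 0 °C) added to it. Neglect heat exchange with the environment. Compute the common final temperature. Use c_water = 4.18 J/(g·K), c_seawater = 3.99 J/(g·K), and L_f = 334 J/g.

Setting the total heat transfer to zero:
latent heat to melt: 179·334 = 59786; meltwater 0→T: 179·4.18·T = 748.22 T; seawater: 2621.4(T − 41.5)
3369.7 T = 108789 − 59786 = 49003
T ≈ 14.54 °C — above 0 °C, consistent with complete melting.

T_f ≈ 14.5 °C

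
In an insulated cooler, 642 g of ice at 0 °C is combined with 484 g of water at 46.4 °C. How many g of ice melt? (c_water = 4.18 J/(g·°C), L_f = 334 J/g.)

m_melted ≈ 281 g

Heat available from the water dropping to 0 °C: 484×4.18×46.4 = 93873 J.
Fully melting the ice requires m_ice L_f = 642×334 = 214428 J.
Since 93873 < 214428 J, not all the ice melts; equilibrium is at 0 °C.
Mass melted = 93873/334 ≈ 281.1 g.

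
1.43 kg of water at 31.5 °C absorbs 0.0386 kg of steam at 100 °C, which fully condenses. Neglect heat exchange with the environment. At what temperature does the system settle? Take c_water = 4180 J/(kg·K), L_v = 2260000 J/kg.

Heat gained plus heat lost sum to zero:
steam→water at 100 °C releases m L_v = 0.0386·2260000 = 87236
  condensate cools 100→T: 0.0386·4180·(T − 100) = 161.35(T − 100)
  water warms: 1.43·4180·(T − 31.5) = 5977.4(T − 31.5)
6138.7 T = 87236 + 16135 + 188288 = 291659
T ≈ 47.51 °C (< 100 °C, so full condensation is consistent).

T_f ≈ 47.5 °C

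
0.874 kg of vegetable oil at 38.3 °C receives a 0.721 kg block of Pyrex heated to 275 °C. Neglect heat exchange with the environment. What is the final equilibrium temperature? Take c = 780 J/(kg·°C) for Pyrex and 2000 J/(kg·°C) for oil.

|Q_Pyrex| = |Q_oil|:
0.721*780*(275 − T) = 0.874*2000*(T − 38.3)
562.38(275 − T) = 1748(T − 38.3)
2310.4 T = 221603  ⇒  T ≈ 95.92 °C

T_f ≈ 95.9 °C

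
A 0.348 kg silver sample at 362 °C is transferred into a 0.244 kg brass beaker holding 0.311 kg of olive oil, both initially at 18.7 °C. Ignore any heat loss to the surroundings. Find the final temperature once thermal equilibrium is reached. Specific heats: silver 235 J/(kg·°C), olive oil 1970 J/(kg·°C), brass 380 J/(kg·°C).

T_f ≈ 54.4 °C

Setting the total heat transfer to zero:
0.348·235·(T − 362) + 0.311·1970·(T − 18.7) + 0.244·380·(T − 18.7) = 0
81.78(T − 362) + 612.67(T − 18.7) + 92.72(T − 18.7) = 0
787.17 T = 42795
T = 42795 / 787.17 = 54.4 °C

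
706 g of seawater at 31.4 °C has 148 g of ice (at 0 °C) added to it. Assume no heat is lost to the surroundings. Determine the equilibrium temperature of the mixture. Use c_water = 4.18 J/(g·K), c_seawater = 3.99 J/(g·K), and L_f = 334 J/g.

Net heat exchanged in the isolated system is zero:
fusion: m_ice L_f = 148·334 = 49432; warm the meltwater: 618.64 T; seawater: 2816.9(T − 31.4)
3435.6 T = 88452 − 49432 = 39020
T ≈ 11.36 °C (positive, so assuming full melt was valid).

T_f ≈ 11.4 °C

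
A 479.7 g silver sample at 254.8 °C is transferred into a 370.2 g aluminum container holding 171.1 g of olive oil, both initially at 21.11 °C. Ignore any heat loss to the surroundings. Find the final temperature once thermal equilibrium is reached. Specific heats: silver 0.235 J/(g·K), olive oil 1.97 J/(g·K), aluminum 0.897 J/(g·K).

T_f ≈ 54.8 °C

T_f = Σ m_i c_i T_i / Σ m_i c_i:
T_f = (112.73×254.8 + 337.07×21.11 + 332.07×21.11) / (112.73 + 337.07 + 332.07)
    = 42849 / 781.87 ≈ 54.80 °C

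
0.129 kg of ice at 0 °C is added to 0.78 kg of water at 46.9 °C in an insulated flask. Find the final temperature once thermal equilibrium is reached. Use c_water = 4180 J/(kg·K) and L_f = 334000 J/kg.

T_f ≈ 28.9 °C

Let T be the final temperature. ΣQ_i = 0:
latent heat to melt: 0.129·334000 = 43086; warm the meltwater: 539.22 T; water: 3260.4(T − 46.9)
3799.6 T = 152913 − 43086 = 109827
T ≈ 28.90 °C. Since T > 0 °C, the all-ice-melts assumption holds.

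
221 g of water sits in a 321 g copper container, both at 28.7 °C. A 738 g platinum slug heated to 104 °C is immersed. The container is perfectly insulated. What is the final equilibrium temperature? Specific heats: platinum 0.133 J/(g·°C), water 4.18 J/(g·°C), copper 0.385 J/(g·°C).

Setting the total heat transfer to zero:
738*0.133*(T − 104) + 221*4.18*(T − 28.7) + 321*0.385*(T − 28.7) = 0
1145.5 T = 40267
T ≈ 35.15 °C

T_f ≈ 35.2 °C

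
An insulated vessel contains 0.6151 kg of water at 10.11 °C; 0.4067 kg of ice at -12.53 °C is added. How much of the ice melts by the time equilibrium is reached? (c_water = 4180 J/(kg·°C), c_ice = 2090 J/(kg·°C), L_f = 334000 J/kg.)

m_melted ≈ 0.0459 kg

Water can give up m c ΔT = 0.6151×4180×10.11 = 25994 J before reaching 0 °C.
Of that, 0.4067×2090×12.53 = 10651 J goes to bring the ice to 0 °C, leaving 15343 J.
Melting all 0.4067 kg of ice would need 0.4067×334000 = 135838 J.
Since 15343 < 135838 J, not all the ice melts; equilibrium is at 0 °C.
m_melt = 15343 / L_f = 0.04594 kg.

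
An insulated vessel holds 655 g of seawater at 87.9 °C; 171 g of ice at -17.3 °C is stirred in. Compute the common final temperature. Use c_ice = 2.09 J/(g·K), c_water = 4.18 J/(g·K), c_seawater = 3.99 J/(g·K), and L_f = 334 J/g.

T_f ≈ 50.0 °C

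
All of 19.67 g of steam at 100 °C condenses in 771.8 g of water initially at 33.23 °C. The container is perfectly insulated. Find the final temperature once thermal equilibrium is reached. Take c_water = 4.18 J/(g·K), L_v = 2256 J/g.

T_f ≈ 48.3 °C

Conservation of energy gives ΣQ = 0:
latent heat released on condensation: 19.67×2256 = 44376; condensed water 100 °C→T: 82.22(T − 100); water warms: 771.8×4.18×(T − 33.23) = 3226.1(T − 33.23)
3308.3 T = 44376 + 8222.1 + 107204 = 159802
T ≈ 48.30 °C, under the boiling point, so the assumption holds.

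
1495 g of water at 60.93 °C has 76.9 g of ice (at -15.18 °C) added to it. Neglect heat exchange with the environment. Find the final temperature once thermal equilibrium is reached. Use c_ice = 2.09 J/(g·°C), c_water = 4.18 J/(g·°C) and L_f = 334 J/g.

T_f ≈ 53.7 °C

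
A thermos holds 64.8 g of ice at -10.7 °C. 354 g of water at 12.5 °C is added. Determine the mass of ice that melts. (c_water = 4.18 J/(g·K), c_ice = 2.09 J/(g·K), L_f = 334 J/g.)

Cooling the water to 0 °C releases 354×4.18×12.5 = 18496 J.
Warming the ice to 0 °C takes 64.8×2.09×10.7 = 1449.1 J, leaving 17047 J for melting.
Fully melting the ice requires m_ice L_f = 64.8×334 = 21643 J.
That's not enough to melt it all — equilibrium is at 0 °C with ice remaining.
m_melt = 17047 / L_f = 51.04 g.

m_melted ≈ 51 g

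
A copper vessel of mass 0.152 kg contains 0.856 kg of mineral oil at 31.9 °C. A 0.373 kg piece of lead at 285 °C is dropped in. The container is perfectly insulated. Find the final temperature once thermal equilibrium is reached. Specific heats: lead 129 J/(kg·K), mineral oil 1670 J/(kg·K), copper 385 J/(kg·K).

Taking heat into each body as positive, Σ m c ΔT = 0:
0.373×129×(T − 285) + 0.856×1670×(T − 31.9) + 0.152×385×(T − 31.9) = 0
48.12(T − 285) + 1429.5(T − 31.9) + 58.52(T − 31.9) = 0
1536.2 T = 61182
T ≈ 39.83 °C

T_f ≈ 39.8 °C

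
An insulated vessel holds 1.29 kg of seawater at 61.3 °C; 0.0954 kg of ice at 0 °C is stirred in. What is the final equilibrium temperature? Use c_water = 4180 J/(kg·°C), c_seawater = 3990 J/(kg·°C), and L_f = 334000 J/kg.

T_f ≈ 51.1 °C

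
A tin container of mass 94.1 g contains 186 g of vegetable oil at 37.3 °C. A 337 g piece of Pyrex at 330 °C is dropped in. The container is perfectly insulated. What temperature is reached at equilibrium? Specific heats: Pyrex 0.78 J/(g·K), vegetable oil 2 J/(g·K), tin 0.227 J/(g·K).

Energy conservation, ΣQ = 0:
337·0.78·(T − 330) + 186·2·(T − 37.3) + 94.1·0.227·(T − 37.3) = 0
262.86(T − 330) + 372(T − 37.3) + 21.36(T − 37.3) = 0
656.22 T = 101416
T = 101416 / 656.22 = 155 °C

T_f ≈ 154.5 °C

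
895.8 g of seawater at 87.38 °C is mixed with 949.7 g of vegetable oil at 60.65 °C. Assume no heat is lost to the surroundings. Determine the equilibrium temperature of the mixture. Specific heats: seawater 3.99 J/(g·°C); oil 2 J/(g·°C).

With ΣQ=0 the equilibrium temperature is the m·c-weighted mean:
T_f = (3574.2*87.38 + 1899.4*60.65) / (3574.2 + 1899.4)
    = 427516 / 5473.6 ≈ 78.10 °C

T_f ≈ 78.1 °C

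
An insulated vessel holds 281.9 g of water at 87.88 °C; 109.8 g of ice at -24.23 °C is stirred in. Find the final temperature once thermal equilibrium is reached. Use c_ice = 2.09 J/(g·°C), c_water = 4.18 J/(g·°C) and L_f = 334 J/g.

T_f ≈ 37.5 °C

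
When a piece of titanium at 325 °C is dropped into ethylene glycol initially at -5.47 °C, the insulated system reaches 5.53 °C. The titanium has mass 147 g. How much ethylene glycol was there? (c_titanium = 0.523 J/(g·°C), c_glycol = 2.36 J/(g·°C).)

m ≈ 946 g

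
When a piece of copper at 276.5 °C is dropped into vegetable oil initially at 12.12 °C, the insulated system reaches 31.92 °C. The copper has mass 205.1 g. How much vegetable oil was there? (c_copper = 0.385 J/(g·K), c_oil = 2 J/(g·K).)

Conservation of energy gives ΣQ = 0:
205.1·0.385·(31.92 − 276.5) + m·2·(31.92 − 12.12) = 0
39.6 m = 19313
m = 19313/39.6 ≈ 487.7 g

m ≈ 488 g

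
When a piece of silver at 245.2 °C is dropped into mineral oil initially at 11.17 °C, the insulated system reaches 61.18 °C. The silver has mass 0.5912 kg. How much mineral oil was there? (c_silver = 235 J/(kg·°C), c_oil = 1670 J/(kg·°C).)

Let T be the final temperature. ΣQ_i = 0:
0.5912·235·(61.18 − 245.2) + m·1670·(61.18 − 11.17) = 0
83517 m = 25566
m = 25566/83517 ≈ 0.3061 kg

m ≈ 0.306 kg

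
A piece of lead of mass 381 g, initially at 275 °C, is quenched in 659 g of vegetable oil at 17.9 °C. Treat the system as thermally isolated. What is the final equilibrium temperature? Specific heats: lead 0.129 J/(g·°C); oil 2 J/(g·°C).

Conservation of energy gives ΣQ = 0:
381*0.129*(T − 275) + 659*2*(T − 17.9) = 0
1367.1 T = 37108
T = 37108 / 1367.1 = 27.1 °C

T_f ≈ 27.1 °C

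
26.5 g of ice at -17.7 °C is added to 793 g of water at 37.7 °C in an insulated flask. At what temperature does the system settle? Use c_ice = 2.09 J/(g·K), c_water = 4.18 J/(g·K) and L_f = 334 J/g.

T_f ≈ 33.6 °C

Energy balance with sensible and latent terms:
ice -17.7→0 °C: 26.5×2.09×17.7 = 980.31; fusion: m_ice L_f = 26.5×334 = 8851; warm the meltwater: 110.77 T; water cools: 793×4.18×(T − 37.7) = 3314.7(T − 37.7)
3425.5 T = 124966 − 9831.3 = 115134
T ≈ 33.61 °C — above 0 °C, consistent with complete melting.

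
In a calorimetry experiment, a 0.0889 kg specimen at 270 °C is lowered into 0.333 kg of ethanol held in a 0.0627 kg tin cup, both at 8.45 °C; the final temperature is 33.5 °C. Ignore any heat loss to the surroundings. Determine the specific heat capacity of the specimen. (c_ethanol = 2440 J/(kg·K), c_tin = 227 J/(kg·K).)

Let T be the final temperature. ΣQ_i = 0:
0.0889×c×(33.5 − 270) + 0.333×2440×(33.5 − 8.45) + 0.0627×227×(33.5 − 8.45) = 0
-21.02 c = -20710
c = -20710/-21.02 ≈ 985 J/(kg·K)

c ≈ 985 J/(kg·K)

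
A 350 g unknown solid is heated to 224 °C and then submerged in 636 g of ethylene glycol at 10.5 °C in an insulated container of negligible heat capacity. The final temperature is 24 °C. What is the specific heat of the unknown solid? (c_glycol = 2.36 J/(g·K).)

Setting the total heat transfer to zero:
350·c·(24 − 224) + 636·2.36·(24 − 10.5) = 0
-70000 c = -20263
c = -20263/-70000 ≈ 0.2895 J/(g·K)

c ≈ 0.289 J/(g·K)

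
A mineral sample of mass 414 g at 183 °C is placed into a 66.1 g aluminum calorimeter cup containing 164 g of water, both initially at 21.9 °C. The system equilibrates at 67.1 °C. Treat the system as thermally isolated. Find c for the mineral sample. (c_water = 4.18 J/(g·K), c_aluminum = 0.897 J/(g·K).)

Let T be the final temperature. ΣQ_i = 0:
414×c×(67.1 − 183) + 164×4.18×(67.1 − 21.9) + 66.1×0.897×(67.1 − 21.9) = 0
-47983 c = -33665
c = -33665/-47983 ≈ 0.7016 J/(g·K)

c ≈ 0.702 J/(g·K)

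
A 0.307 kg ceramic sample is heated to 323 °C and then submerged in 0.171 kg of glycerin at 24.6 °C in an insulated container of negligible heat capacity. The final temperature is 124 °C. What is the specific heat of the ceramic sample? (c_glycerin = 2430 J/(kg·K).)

Energy conservation, ΣQ = 0:
0.307·c·(124 − 323) + 0.171·2430·(124 − 24.6) = 0
-61.09 c = -41304
c = -41304/-61.09 ≈ 676.1 J/(kg·K)

c ≈ 676 J/(kg·K)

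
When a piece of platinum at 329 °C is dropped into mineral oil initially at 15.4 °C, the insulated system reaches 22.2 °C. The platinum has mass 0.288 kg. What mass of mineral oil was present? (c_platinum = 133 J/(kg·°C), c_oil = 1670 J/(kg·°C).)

m ≈ 1.03 kg

Setting the total heat transfer to zero:
0.288·133·(22.2 − 329) + m·1670·(22.2 − 15.4) = 0
11356 m = 11752
m = 11752/11356 ≈ 1.035 kg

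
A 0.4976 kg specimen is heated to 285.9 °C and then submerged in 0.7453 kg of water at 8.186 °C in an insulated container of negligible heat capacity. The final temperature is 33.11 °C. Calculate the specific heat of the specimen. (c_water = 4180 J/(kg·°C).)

c ≈ 617 J/(kg·°C)

m_s c (T_s − T_f) = m_water c_water (T_f − T_0):
0.4976×c×(285.9 − 33.11) = 0.7453×4180×(33.11 − 8.186)
125.79 c = 77647  ⇒  c ≈ 617.3 J/(kg·°C)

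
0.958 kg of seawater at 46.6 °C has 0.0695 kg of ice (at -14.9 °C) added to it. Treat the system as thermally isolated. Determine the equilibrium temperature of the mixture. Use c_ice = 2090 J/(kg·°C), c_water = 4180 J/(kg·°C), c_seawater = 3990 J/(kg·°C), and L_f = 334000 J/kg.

T_f ≈ 37.1 °C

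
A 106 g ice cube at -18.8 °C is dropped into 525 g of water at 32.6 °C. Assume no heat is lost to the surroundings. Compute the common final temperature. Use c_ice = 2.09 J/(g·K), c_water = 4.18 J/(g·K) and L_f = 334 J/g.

Conservation of energy gives ΣQ = 0:
ice -18.8→0 °C: 106×2.09×18.8 = 4165; fusion: m_ice L_f = 106×334 = 35404; warm the meltwater: 443.08 T; water cools: 525×4.18×(T − 32.6) = 2194.5(T − 32.6)
2637.6 T = 71541 − 39569 = 31972
T ≈ 12.12 °C. Since T > 0 °C, the all-ice-melts assumption holds.

T_f ≈ 12.1 °C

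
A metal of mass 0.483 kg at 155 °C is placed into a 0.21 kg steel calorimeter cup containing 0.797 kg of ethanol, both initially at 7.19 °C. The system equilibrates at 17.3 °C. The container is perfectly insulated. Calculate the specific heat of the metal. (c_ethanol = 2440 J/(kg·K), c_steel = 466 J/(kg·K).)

Energy conservation, ΣQ = 0:
0.483·c·(17.3 − 155) + 0.797·2440·(17.3 − 7.19) + 0.21·466·(17.3 − 7.19) = 0
-66.51 c = -20650
c = -20650/-66.51 ≈ 310.5 J/(kg·K)

c ≈ 310 J/(kg·K)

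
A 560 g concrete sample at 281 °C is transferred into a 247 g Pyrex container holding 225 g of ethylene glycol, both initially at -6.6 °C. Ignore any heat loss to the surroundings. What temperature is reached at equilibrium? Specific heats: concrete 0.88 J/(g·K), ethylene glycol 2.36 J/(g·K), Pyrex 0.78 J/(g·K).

T_f ≈ 109.9 °C

With ΣQ=0 the equilibrium temperature is the m·c-weighted mean:
T_f = (492.8·281 + 531·(-6.6) + 192.66·(-6.6)) / (492.8 + 531 + 192.66)
    = 133701 / 1216.5 ≈ 109.91 °C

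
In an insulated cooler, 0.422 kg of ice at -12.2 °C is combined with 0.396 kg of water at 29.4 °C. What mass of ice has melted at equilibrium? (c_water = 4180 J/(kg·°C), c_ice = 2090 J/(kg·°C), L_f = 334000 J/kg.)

Heat available from the water dropping to 0 °C: 0.396·4180·29.4 = 48665 J.
Warming the ice to 0 °C takes 0.422·2090·12.2 = 10760 J, leaving 37905 J for melting.
Melting all 0.422 kg of ice would need 0.422·334000 = 140948 J.
That's not enough to melt it all — equilibrium is at 0 °C with ice remaining.
m_melted·334000 = 37905  ⇒  m_melted ≈ 0.1135 kg.

m_melted ≈ 0.113 kg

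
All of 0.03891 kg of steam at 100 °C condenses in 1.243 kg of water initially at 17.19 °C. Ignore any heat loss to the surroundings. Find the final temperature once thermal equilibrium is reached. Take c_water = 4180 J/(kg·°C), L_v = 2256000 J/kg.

T_f ≈ 36.1 °C

Sum of m c ΔT and latent-heat terms is zero:
condense steam: −0.03891·2256000 = −87781
  condensate cools 100→T: 0.03891·4180·(T − 100) = 162.64(T − 100)
  original water: 5195.7(T − 17.19)
5358.4 T = 87781 + 16264 + 89315 = 193360
T ≈ 36.09 °C, under the boiling point, so the assumption holds.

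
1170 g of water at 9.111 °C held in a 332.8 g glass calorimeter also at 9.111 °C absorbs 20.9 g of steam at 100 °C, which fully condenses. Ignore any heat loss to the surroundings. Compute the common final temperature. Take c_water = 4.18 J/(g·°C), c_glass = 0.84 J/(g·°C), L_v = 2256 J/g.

Setting the total heat transfer to zero:
steam→water at 100 °C releases m L_v = 20.9×2256 = 47150
  condensate cools 100→T: 20.9×4.18×(T − 100) = 87.36(T − 100)
  water warms: 1170×4.18×(T − 9.111) = 4890.6(T − 9.111)
  glass cup: 332.8×0.84×(T − 9.111) = 279.55(T − 9.111)
5257.5 T = 47150 + 8736.2 + 47105 = 102992
T ≈ 19.59 °C (< 100 °C, so full condensation is consistent).

T_f ≈ 19.6 °C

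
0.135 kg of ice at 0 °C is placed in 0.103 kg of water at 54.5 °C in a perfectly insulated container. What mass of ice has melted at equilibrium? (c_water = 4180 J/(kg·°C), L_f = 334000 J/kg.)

m_melted ≈ 0.0703 kg

Water can give up m c ΔT = 0.103×4180×54.5 = 23464 J before reaching 0 °C.
To melt every bit of ice: 0.135×334000 = 45090 J.
Since 23464 < 45090 J, not all the ice melts; equilibrium is at 0 °C.
Mass melted = 23464/334000 ≈ 0.07025 kg.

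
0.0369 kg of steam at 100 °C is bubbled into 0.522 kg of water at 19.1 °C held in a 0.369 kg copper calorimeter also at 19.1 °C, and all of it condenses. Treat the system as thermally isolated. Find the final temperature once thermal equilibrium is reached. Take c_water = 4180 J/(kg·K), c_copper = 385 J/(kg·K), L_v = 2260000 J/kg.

Sum of m c ΔT and latent-heat terms is zero:
steam→water at 100 °C releases m L_v = 0.0369·2260000 = 83394
  condensate cools 100→T: 0.0369·4180·(T − 100) = 154.24(T − 100)
  original water: 2182(T − 19.1)
  cup: 142.06(T − 19.1)
2478.3 T = 83394 + 15424 + 44389 = 143207
T ≈ 57.79 °C, under the boiling point, so the assumption holds.

T_f ≈ 57.8 °C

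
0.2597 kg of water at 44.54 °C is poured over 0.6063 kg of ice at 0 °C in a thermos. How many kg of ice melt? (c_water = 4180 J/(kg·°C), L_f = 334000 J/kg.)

m_melted ≈ 0.145 kg

Water can give up m c ΔT = 0.2597·4180·44.54 = 48350 J before reaching 0 °C.
Melting all 0.6063 kg of ice would need 0.6063·334000 = 202504 J.
48350 J < 202504 J, so only part of the ice melts and the system sits at 0 °C.
Mass melted = 48350/334000 ≈ 0.1448 kg.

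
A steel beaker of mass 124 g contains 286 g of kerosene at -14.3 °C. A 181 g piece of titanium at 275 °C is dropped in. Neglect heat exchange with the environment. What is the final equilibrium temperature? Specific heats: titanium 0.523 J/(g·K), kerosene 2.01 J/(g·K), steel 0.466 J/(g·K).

T_f is the heat-capacity-weighted average of the initial temperatures:
T_f = (94.66*275 + 574.86*(-14.3) + 57.78*(-14.3)) / (94.66 + 574.86 + 57.78)
    = 16986 / 727.31 ≈ 23.35 °C

T_f ≈ 23.4 °C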